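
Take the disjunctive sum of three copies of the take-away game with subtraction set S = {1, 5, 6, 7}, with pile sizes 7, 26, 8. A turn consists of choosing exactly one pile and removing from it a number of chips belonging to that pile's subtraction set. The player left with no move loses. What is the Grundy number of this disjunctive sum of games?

All piles use S = {1, 5, 6, 7}:
n :  0  1  2  3  4  5  6  7  8  9 10 11 12 13 14 15 16 17 18 19 20 21 22 23 24 25 26
G :  0  1  0  1  0  1  2  3  2  3  2  3  0  1  0  1  0  1  2  3  2  3  2  3  0  1  0
Pile A: G(7) = 3.
Pile B: G(26) = 0.
Pile C: G(8) = 2.
Combined Grundy value = 3 ⊕ 0 ⊕ 2 = 1.

1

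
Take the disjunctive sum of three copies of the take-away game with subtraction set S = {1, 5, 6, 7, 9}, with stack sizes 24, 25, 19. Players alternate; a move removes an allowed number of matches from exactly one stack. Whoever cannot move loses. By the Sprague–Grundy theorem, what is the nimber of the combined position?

2

All stacks use S = {1, 5, 6, 7, 9}:
n :  0  1  2  3  4  5  6  7  8  9 10 11 12 13 14 15 16 17 18 19 20 21 22 23 24 25
G :  0  1  0  1  0  1  2  3  2  3  2  3  0  1  0  1  0  1  2  3  2  3  2  3  0  1
Stack A: G(24) = 0.
Stack B: G(25) = 1.
Stack C: G(19) = 3.
Combined Grundy value = 0 ⊕ 1 ⊕ 3 = 2.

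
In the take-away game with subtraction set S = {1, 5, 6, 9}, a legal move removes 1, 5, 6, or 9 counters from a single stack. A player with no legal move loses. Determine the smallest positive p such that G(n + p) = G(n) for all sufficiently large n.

12

G(0) = 0
G(1) = mex{0} = 1
G(2) = mex{1} = 0
G(3) = mex{0} = 1
G(4) = mex{1} = 0
G(5) = mex{0,0} = 1
G(6) = mex{1,1,0} = 2
G(7) = mex{2,0,1} = 3
G(8) = mex{3,1,0} = 2
G(9) = mex{2,0,1,0} = 3
G(10) = mex{3,1,0,1} = 2
G(11) = mex{2,2,1,0} = 3
G(12) = mex{3,3,2,1} = 0
G(13) = mex{0,2,3,0} = 1
G(14) = mex{1,3,2,1} = 0
G(15) = mex{0,2,3,2} = 1
G(16) = mex{1,3,2,3} = 0
G(17) = mex{0,0,3,2} = 1
G(18) = mex{1,1,0,3} = 2
G(19) = mex{2,0,1,2} = 3
G(20) = mex{3,1,0,3} = 2
G(21) = mex{2,0,1,0} = 3
G(22) = mex{3,1,0,1} = 2
G(23) = mex{2,2,1,0} = 3
G(24) = mex{3,3,2,1} = 0
G(25) = mex{0,2,3,0} = 1
G(n+12) = G(n) holds for n = 0,…,8 (a full window of length max(S) = 9), so the sequence is purely periodic with period 12.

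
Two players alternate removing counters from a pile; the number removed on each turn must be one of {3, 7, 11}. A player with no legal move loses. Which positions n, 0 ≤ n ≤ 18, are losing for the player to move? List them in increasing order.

0, 1, 2, 6, 10, 14, 15, 16

n :  0  1  2  3  4  5  6  7  8  9 10 11 12 13 14 15 16 17 18
G :  0  0  0  1  1  1  0  2  2  1  0  3  2  1  0  0  0  1  1
P-positions are exactly the n with G(n) = 0.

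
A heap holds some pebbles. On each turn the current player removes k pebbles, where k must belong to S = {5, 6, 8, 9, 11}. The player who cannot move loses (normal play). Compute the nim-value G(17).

n :  0  1  2  3  4  5  6  7  8  9 10 11 12 13 14 15 16 17
G :  0  0  0  0  0  1  1  1  1  1  2  2  2  2  2  3  0  0

0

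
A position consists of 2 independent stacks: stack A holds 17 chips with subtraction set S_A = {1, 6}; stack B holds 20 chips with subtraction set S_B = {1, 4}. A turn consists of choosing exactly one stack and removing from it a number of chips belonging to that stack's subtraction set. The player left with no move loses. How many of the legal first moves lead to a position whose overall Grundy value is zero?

3

Stack A, S = {1, 6}:
G(0) = 0
G(1) = mex{0} = 1
G(2) = mex{1} = 0
G(3) = mex{0} = 1
G(4) = mex{1} = 0
G(5) = mex{0} = 1
G(6) = mex{1,0} = 2
G(7) = mex{2,1} = 0
G(8) = mex{0,0} = 1
G(9) = mex{1,1} = 0
G(10) = mex{0,0} = 1
G(11) = mex{1,1} = 0
G(12) = mex{0,2} = 1
G(13) = mex{1,0} = 2
G(14) = mex{2,1} = 0
G(15) = mex{0,0} = 1
G(16) = mex{1,1} = 0
G(17) = mex{0,0} = 1
G_A(17) = 1.
Stack B, S = {1, 4}:
n :  0  1  2  3  4  5  6  7  8  9 10 11 12 13 14 15 16 17 18 19 20
G :  0  1  0  1  2  0  1  0  1  2  0  1  0  1  2  0  1  0  1  2  0
G_B(20) = 0.
Combined Grundy value = 1 ⊕ 0 = 1.
A winning move leaves total XOR = 0, i.e. changes one component's Grundy value g to g ⊕ X where X is the current total.
Stack A: need g' = 1⊕1 = 0. Options: 17−1→G=0, 17−6→G=0. Hits: 2.
Stack B: need g' = 0⊕1 = 1. Options: 20−1→G=2, 20−4→G=1. Hits: 1.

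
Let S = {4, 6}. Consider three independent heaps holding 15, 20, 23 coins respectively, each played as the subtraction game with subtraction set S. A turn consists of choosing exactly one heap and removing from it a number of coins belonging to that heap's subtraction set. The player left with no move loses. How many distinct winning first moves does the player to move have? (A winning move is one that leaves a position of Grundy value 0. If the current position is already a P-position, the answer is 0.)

4

All heaps use S = {4, 6}:
G(0) = 0
G(1) = mex{} = 0
G(2) = mex{} = 0
G(3) = mex{} = 0
G(4) = mex{0} = 1
G(5) = mex{0} = 1
G(6) = mex{0,0} = 1
G(7) = mex{0,0} = 1
G(8) = mex{1,0} = 2
G(9) = mex{1,0} = 2
G(10) = mex{1,1} = 0
G(11) = mex{1,1} = 0
G(12) = mex{2,1} = 0
G(13) = mex{2,1} = 0
G(14) = mex{0,2} = 1
G(15) = mex{0,2} = 1
G(16) = mex{0,0} = 1
G(17) = mex{0,0} = 1
G(18) = mex{1,0} = 2
G(19) = mex{1,0} = 2
G(20) = mex{1,1} = 0
G(21) = mex{1,1} = 0
G(22) = mex{2,1} = 0
G(23) = mex{2,1} = 0
Heap A: G(15) = 1.
Heap B: G(20) = 0.
Heap C: G(23) = 0.
Combined Grundy value = 1 ⊕ 0 ⊕ 0 = 1.
A winning move leaves total XOR = 0, i.e. changes one component's Grundy value g to g ⊕ X where X is the current total.
Heap A: need g' = 1⊕1 = 0. Options: 15−4→G=0, 15−6→G=2. Hits: 1.
Heap B: need g' = 0⊕1 = 1. Options: 20−4→G=1, 20−6→G=1. Hits: 2.
Heap C: need g' = 0⊕1 = 1. Options: 23−4→G=2, 23−6→G=1. Hits: 1.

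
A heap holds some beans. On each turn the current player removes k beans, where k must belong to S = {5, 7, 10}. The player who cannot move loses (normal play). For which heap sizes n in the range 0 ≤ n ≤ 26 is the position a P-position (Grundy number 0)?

n :  0  1  2  3  4  5  6  7  8  9 10 11 12 13 14 15 16 17 18 19 20 21 22 23 24 25 26
G :  0  0  0  0  0  1  1  1  1  1  2  2  2  2  2  0  0  0  0  0  1  1  1  1  1  2  2
P-positions are exactly the n with G(n) = 0.

0, 1, 2, 3, 4, 15, 16, 17, 18, 19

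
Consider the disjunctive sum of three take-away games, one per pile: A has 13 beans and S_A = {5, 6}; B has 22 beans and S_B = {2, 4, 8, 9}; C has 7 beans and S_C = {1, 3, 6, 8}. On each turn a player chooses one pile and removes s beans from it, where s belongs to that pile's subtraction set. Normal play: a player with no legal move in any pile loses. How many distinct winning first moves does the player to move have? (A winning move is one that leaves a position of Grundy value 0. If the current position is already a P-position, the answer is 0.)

Pile A, S = {5, 6}:
n :  0  1  2  3  4  5  6  7  8  9 10 11 12 13
G :  0  0  0  0  0  1  1  1  1  1  2  0  0  0
G_A(13) = 0.
Pile B, S = {2, 4, 8, 9}:
G(0) = 0
G(1) = mex{} = 0
G(2) = mex{0} = 1
G(3) = mex{0} = 1
G(4) = mex{1,0} = 2
G(5) = mex{1,0} = 2
G(6) = mex{2,1} = 0
G(7) = mex{2,1} = 0
G(8) = mex{0,2,0} = 1
G(9) = mex{0,2,0,0} = 1
G(10) = mex{1,0,1,0} = 2
G(11) = mex{1,0,1,1} = 2
G(12) = mex{2,1,2,1} = 0
G(13) = mex{2,1,2,2} = 0
G(14) = mex{0,2,0,2} = 1
G(15) = mex{0,2,0,0} = 1
G(16) = mex{1,0,1,0} = 2
G(17) = mex{1,0,1,1} = 2
G(18) = mex{2,1,2,1} = 0
G(19) = mex{2,1,2,2} = 0
G(20) = mex{0,2,0,2} = 1
G(21) = mex{0,2,0,0} = 1
G(22) = mex{1,0,1,0} = 2
G_B(22) = 2.
Pile C, S = {1, 3, 6, 8}:
n : 0 1 2 3 4 5 6 7
G : 0 1 0 1 0 1 2 3
G_C(7) = 3.
Combined Grundy value = 0 ⊕ 2 ⊕ 3 = 1.
A winning move leaves total XOR = 0, i.e. changes one component's Grundy value g to g ⊕ X where X is the current total.
Pile A: need g' = 0⊕1 = 1. Options: 13−5→G=1, 13−6→G=1. Hits: 2.
Pile B: need g' = 2⊕1 = 3. Options: 22−2→G=1, 22−4→G=0, 22−8→G=1, 22−9→G=0. Hits: 0.
Pile C: need g' = 3⊕1 = 2. Options: 7−1→G=2, 7−3→G=0, 7−6→G=1. Hits: 1.

3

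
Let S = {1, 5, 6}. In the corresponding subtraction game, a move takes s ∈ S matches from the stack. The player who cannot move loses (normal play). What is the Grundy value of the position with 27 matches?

G(0) = 0
G(1) = mex{0} = 1
G(2) = mex{1} = 0
G(3) = mex{0} = 1
G(4) = mex{1} = 0
G(5) = mex{0,0} = 1
G(6) = mex{1,1,0} = 2
G(7) = mex{2,0,1} = 3
G(8) = mex{3,1,0} = 2
G(9) = mex{2,0,1} = 3
G(10) = mex{3,1,0} = 2
G(11) = mex{2,2,1} = 0
G(12) = mex{0,3,2} = 1
G(13) = mex{1,2,3} = 0
G(14) = mex{0,3,2} = 1
G(15) = mex{1,2,3} = 0
G(16) = mex{0,0,2} = 1
G(17) = mex{1,1,0} = 2
G(18) = mex{2,0,1} = 3
G(19) = mex{3,1,0} = 2
G(20) = mex{2,0,1} = 3
G(21) = mex{3,1,0} = 2
G(22) = mex{2,2,1} = 0
G(23) = mex{0,3,2} = 1
G(24) = mex{1,2,3} = 0
G(25) = mex{0,3,2} = 1
G(26) = mex{1,2,3} = 0
G(27) = mex{0,0,2} = 1

1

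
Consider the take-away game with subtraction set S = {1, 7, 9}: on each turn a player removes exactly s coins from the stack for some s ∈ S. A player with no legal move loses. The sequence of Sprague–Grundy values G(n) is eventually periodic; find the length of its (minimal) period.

n :  0  1  2  3  4  5  6  7  8  9 10 11 12 13 14
G :  0  1  0  1  0  1  0  1  0  1  0  1  0  1  0
G(n+2) = G(n) holds for n = 0,…,8 (a full window of length max(S) = 9), so the sequence is purely periodic with period 2.

2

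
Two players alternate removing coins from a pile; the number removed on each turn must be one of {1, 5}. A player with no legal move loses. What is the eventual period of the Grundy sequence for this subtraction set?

n :  0  1  2  3  4  5  6  7  8  9 10 11 12 13 14
G :  0  1  0  1  0  1  0  1  0  1  0  1  0  1  0
G(n+2) = G(n) holds for n = 0,…,4 (a full window of length max(S) = 5), so the sequence is purely periodic with period 2.

2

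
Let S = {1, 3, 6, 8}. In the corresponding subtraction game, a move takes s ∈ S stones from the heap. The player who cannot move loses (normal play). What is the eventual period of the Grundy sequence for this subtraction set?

n :  0  1  2  3  4  5  6  7  8  9 10 11 12 13 14 15 16 17 18 19
G :  0  1  0  1  0  1  2  3  2  0  1  0  1  0  1  2  3  2  0  1
G(n+9) = G(n) holds for n = 0,…,7 (a full window of length max(S) = 8), so the sequence is purely periodic with period 9.

9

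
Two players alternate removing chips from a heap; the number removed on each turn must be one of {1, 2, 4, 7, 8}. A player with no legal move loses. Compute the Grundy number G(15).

n :  0  1  2  3  4  5  6  7  8  9 10 11 12 13 14 15
G :  0  1  2  0  1  2  0  1  2  0  1  2  0  1  2  0

0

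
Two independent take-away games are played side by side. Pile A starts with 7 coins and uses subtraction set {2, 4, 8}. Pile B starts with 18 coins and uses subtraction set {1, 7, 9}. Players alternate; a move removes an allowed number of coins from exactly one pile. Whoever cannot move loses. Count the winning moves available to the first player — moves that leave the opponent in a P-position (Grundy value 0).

0

Pile A, S = {2, 4, 8}:
n : 0 1 2 3 4 5 6 7
G : 0 0 1 1 2 2 0 0
G_A(7) = 0.
Pile B, S = {1, 7, 9}:
G(0) = 0
G(1) = mex{0} = 1
G(2) = mex{1} = 0
G(3) = mex{0} = 1
G(4) = mex{1} = 0
G(5) = mex{0} = 1
G(6) = mex{1} = 0
G(7) = mex{0,0} = 1
G(8) = mex{1,1} = 0
G(9) = mex{0,0,0} = 1
G(10) = mex{1,1,1} = 0
G(11) = mex{0,0,0} = 1
G(12) = mex{1,1,1} = 0
G(13) = mex{0,0,0} = 1
G(14) = mex{1,1,1} = 0
G(15) = mex{0,0,0} = 1
G(16) = mex{1,1,1} = 0
G(17) = mex{0,0,0} = 1
G(18) = mex{1,1,1} = 0
G_B(18) = 0.
Combined Grundy value = 0 ⊕ 0 = 0.
A winning move leaves total XOR = 0, i.e. changes one component's Grundy value g to g ⊕ X where X is the current total.
Pile A: target g' = 0⊕0 = 0, but every legal move changes the Grundy value (mex property), so 0 moves.
Pile B: target g' = 0⊕0 = 0, but every legal move changes the Grundy value (mex property), so 0 moves.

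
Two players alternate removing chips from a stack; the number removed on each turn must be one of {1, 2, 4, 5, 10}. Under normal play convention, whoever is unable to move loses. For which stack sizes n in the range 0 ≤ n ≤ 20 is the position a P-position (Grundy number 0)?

n :  0  1  2  3  4  5  6  7  8  9 10 11 12 13 14 15 16 17 18 19 20
G :  0  1  2  0  1  2  0  1  2  0  1  2  0  1  2  0  1  2  0  1  2
P-positions are exactly the n with G(n) = 0.

0, 3, 6, 9, 12, 15, 18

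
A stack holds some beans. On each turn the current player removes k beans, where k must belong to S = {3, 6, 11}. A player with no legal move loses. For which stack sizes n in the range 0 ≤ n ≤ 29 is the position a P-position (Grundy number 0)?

G(0) = 0
G(1) = mex{} = 0
G(2) = mex{} = 0
G(3) = mex{0} = 1
G(4) = mex{0} = 1
G(5) = mex{0} = 1
G(6) = mex{1,0} = 2
G(7) = mex{1,0} = 2
G(8) = mex{1,0} = 2
G(9) = mex{2,1} = 0
G(10) = mex{2,1} = 0
G(11) = mex{2,1,0} = 3
G(12) = mex{0,2,0} = 1
G(13) = mex{0,2,0} = 1
G(14) = mex{3,2,1} = 0
G(15) = mex{1,0,1} = 2
G(16) = mex{1,0,1} = 2
G(17) = mex{0,3,2} = 1
G(18) = mex{2,1,2} = 0
G(19) = mex{2,1,2} = 0
G(20) = mex{1,0,0} = 2
G(21) = mex{0,2,0} = 1
G(22) = mex{0,2,3} = 1
G(23) = mex{2,1,1} = 0
G(24) = mex{1,0,1} = 2
G(25) = mex{1,0,0} = 2
G(26) = mex{0,2,2} = 1
G(27) = mex{2,1,2} = 0
G(28) = mex{2,1,1} = 0
G(29) = mex{1,0,0} = 2
P-positions are exactly the n with G(n) = 0.

0, 1, 2, 9, 10, 14, 18, 19, 23, 27, 28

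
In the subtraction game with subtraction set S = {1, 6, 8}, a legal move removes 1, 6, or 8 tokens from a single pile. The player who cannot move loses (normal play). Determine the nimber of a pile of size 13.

G(0) = 0
G(1) = mex{0} = 1
G(2) = mex{1} = 0
G(3) = mex{0} = 1
G(4) = mex{1} = 0
G(5) = mex{0} = 1
G(6) = mex{1,0} = 2
G(7) = mex{2,1} = 0
G(8) = mex{0,0,0} = 1
G(9) = mex{1,1,1} = 0
G(10) = mex{0,0,0} = 1
G(11) = mex{1,1,1} = 0
G(12) = mex{0,2,0} = 1
G(13) = mex{1,0,1} = 2

2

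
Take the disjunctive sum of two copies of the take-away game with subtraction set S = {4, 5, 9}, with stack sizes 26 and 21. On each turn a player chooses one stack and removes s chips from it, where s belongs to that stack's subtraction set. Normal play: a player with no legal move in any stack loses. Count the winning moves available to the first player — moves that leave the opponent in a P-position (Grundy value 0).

All stacks use S = {4, 5, 9}:
G(0) = 0
G(1) = mex{} = 0
G(2) = mex{} = 0
G(3) = mex{} = 0
G(4) = mex{0} = 1
G(5) = mex{0,0} = 1
G(6) = mex{0,0} = 1
G(7) = mex{0,0} = 1
G(8) = mex{1,0} = 2
G(9) = mex{1,1,0} = 2
G(10) = mex{1,1,0} = 2
G(11) = mex{1,1,0} = 2
G(12) = mex{2,1,0} = 3
G(13) = mex{2,2,1} = 0
G(14) = mex{2,2,1} = 0
G(15) = mex{2,2,1} = 0
G(16) = mex{3,2,1} = 0
G(17) = mex{0,3,2} = 1
G(18) = mex{0,0,2} = 1
G(19) = mex{0,0,2} = 1
G(20) = mex{0,0,2} = 1
G(21) = mex{1,0,3} = 2
G(22) = mex{1,1,0} = 2
G(23) = mex{1,1,0} = 2
G(24) = mex{1,1,0} = 2
G(25) = mex{2,1,0} = 3
G(26) = mex{2,2,1} = 0
Stack A: G(26) = 0.
Stack B: G(21) = 2.
Combined Grundy value = 0 ⊕ 2 = 2.
A winning move leaves total XOR = 0, i.e. changes one component's Grundy value g to g ⊕ X where X is the current total.
Stack A: need g' = 0⊕2 = 2. Options: 26−4→G=2, 26−5→G=2, 26−9→G=1. Hits: 2.
Stack B: need g' = 2⊕2 = 0. Options: 21−4→G=1, 21−5→G=0, 21−9→G=3. Hits: 1.

3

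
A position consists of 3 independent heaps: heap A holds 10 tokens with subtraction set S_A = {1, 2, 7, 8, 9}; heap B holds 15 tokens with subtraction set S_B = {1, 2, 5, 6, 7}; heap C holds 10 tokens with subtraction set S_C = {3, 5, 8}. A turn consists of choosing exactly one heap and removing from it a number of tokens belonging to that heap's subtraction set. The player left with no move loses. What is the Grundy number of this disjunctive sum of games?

6

Heap A, S = {1, 2, 7, 8, 9}:
n :  0  1  2  3  4  5  6  7  8  9 10
G :  0  1  2  0  1  2  0  1  2  3  4
G_A(10) = 4.
Heap B, S = {1, 2, 5, 6, 7}:
G(0) = 0
G(1) = mex{0} = 1
G(2) = mex{1,0} = 2
G(3) = mex{2,1} = 0
G(4) = mex{0,2} = 1
G(5) = mex{1,0,0} = 2
G(6) = mex{2,1,1,0} = 3
G(7) = mex{3,2,2,1,0} = 4
G(8) = mex{4,3,0,2,1} = 5
G(9) = mex{5,4,1,0,2} = 3
G(10) = mex{3,5,2,1,0} = 4
G(11) = mex{4,3,3,2,1} = 0
G(12) = mex{0,4,4,3,2} = 1
G(13) = mex{1,0,5,4,3} = 2
G(14) = mex{2,1,3,5,4} = 0
G(15) = mex{0,2,4,3,5} = 1
G_B(15) = 1.
Heap C, S = {3, 5, 8}:
G(0) = 0
G(1) = mex{} = 0
G(2) = mex{} = 0
G(3) = mex{0} = 1
G(4) = mex{0} = 1
G(5) = mex{0,0} = 1
G(6) = mex{1,0} = 2
G(7) = mex{1,0} = 2
G(8) = mex{1,1,0} = 2
G(9) = mex{2,1,0} = 3
G(10) = mex{2,1,0} = 3
G_C(10) = 3.
Combined Grundy value = 4 ⊕ 1 ⊕ 3 = 6.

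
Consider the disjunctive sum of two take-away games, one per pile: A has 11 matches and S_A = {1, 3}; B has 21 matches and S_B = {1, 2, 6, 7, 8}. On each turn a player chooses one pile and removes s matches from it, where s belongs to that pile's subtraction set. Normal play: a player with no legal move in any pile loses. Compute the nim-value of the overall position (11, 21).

2

Pile A, S = {1, 3}:
G(0) = 0
G(1) = mex{0} = 1
G(2) = mex{1} = 0
G(3) = mex{0,0} = 1
G(4) = mex{1,1} = 0
G(5) = mex{0,0} = 1
G(6) = mex{1,1} = 0
G(7) = mex{0,0} = 1
G(8) = mex{1,1} = 0
G(9) = mex{0,0} = 1
G(10) = mex{1,1} = 0
G(11) = mex{0,0} = 1
G_A(11) = 1.
Pile B, S = {1, 2, 6, 7, 8}:
n :  0  1  2  3  4  5  6  7  8  9 10 11 12 13 14 15 16 17 18 19 20 21
G :  0  1  2  0  1  2  3  4  5  3  4  5  0  1  2  0  1  2  3  4  5  3
G_B(21) = 3.
Combined Grundy value = 1 ⊕ 3 = 2.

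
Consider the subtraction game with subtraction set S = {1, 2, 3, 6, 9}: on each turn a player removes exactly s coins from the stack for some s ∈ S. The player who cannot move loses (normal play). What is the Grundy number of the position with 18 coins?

2

G(0) = 0
G(1) = mex{0} = 1
G(2) = mex{1,0} = 2
G(3) = mex{2,1,0} = 3
G(4) = mex{3,2,1} = 0
G(5) = mex{0,3,2} = 1
G(6) = mex{1,0,3,0} = 2
G(7) = mex{2,1,0,1} = 3
G(8) = mex{3,2,1,2} = 0
G(9) = mex{0,3,2,3,0} = 1
G(10) = mex{1,0,3,0,1} = 2
G(11) = mex{2,1,0,1,2} = 3
G(12) = mex{3,2,1,2,3} = 0
G(13) = mex{0,3,2,3,0} = 1
G(14) = mex{1,0,3,0,1} = 2
G(15) = mex{2,1,0,1,2} = 3
G(16) = mex{3,2,1,2,3} = 0
G(17) = mex{0,3,2,3,0} = 1
G(18) = mex{1,0,3,0,1} = 2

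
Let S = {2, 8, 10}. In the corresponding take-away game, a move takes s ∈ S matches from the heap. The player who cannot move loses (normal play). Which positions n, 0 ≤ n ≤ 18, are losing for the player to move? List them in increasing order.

n :  0  1  2  3  4  5  6  7  8  9 10 11 12 13 14 15 16 17 18
G :  0  0  1  1  0  0  1  1  2  2  3  3  2  2  3  3  0  0  1
P-positions are exactly the n with G(n) = 0.

0, 1, 4, 5, 16, 17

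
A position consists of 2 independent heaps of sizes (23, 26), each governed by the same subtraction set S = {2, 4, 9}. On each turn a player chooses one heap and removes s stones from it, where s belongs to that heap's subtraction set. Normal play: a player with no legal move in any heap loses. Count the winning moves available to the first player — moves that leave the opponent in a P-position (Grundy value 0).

4

All heaps use S = {2, 4, 9}:
n :  0  1  2  3  4  5  6  7  8  9 10 11 12 13 14 15 16 17 18 19 20 21 22 23 24 25 26
G :  0  0  1  1  2  2  0  0  1  1  2  2  0  0  1  1  2  2  0  0  1  1  2  2  0  0  1
Heap A: G(23) = 2.
Heap B: G(26) = 1.
Combined Grundy value = 2 ⊕ 1 = 3.
A winning move leaves total XOR = 0, i.e. changes one component's Grundy value g to g ⊕ X where X is the current total.
Heap A: need g' = 2⊕3 = 1. Options: 23−2→G=1, 23−4→G=0, 23−9→G=1. Hits: 2.
Heap B: need g' = 1⊕3 = 2. Options: 26−2→G=0, 26−4→G=2, 26−9→G=2. Hits: 2.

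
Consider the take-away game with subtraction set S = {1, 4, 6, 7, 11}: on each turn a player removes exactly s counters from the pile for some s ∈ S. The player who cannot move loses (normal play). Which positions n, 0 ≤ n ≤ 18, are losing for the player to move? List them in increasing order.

0, 2, 5, 10, 15, 18

G(0) = 0
G(1) = mex{0} = 1
G(2) = mex{1} = 0
G(3) = mex{0} = 1
G(4) = mex{1,0} = 2
G(5) = mex{2,1} = 0
G(6) = mex{0,0,0} = 1
G(7) = mex{1,1,1,0} = 2
G(8) = mex{2,2,0,1} = 3
G(9) = mex{3,0,1,0} = 2
G(10) = mex{2,1,2,1} = 0
G(11) = mex{0,2,0,2,0} = 1
G(12) = mex{1,3,1,0,1} = 2
G(13) = mex{2,2,2,1,0} = 3
G(14) = mex{3,0,3,2,1} = 4
G(15) = mex{4,1,2,3,2} = 0
G(16) = mex{0,2,0,2,0} = 1
G(17) = mex{1,3,1,0,1} = 2
G(18) = mex{2,4,2,1,2} = 0
P-positions are exactly the n with G(n) = 0.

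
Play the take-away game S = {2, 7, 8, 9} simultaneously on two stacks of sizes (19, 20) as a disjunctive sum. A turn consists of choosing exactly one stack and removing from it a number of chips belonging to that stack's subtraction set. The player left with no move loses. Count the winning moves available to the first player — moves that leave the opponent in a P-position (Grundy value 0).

0

All stacks use S = {2, 7, 8, 9}:
n :  0  1  2  3  4  5  6  7  8  9 10 11 12 13 14 15 16 17 18 19 20
G :  0  0  1  1  0  0  1  1  2  2  3  3  2  2  3  0  0  1  1  0  0
Stack A: G(19) = 0.
Stack B: G(20) = 0.
Combined Grundy value = 0 ⊕ 0 = 0.
A winning move leaves total XOR = 0, i.e. changes one component's Grundy value g to g ⊕ X where X is the current total.
Stack A: target g' = 0⊕0 = 0, but every legal move changes the Grundy value (mex property), so 0 moves.
Stack B: target g' = 0⊕0 = 0, but every legal move changes the Grundy value (mex property), so 0 moves.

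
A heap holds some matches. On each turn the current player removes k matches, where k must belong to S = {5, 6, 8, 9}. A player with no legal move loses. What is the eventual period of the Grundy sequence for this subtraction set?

n :  0  1  2  3  4  5  6  7  8  9 10 11 12 13 14 15 16 17 18 19 20 21 22 23 24 25 26 27 28 29
G :  0  0  0  0  0  1  1  1  1  1  2  2  2  2  0  0  0  0  0  1  1  1  1  1  2  2  2  2  0  0
G(n+14) = G(n) holds for n = 0,…,8 (a full window of length max(S) = 9), so the sequence is purely periodic with period 14.

14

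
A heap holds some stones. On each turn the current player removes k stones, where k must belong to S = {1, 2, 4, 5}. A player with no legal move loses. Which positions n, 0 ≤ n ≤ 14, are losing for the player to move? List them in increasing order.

0, 3, 6, 9, 12

n :  0  1  2  3  4  5  6  7  8  9 10 11 12 13 14
G :  0  1  2  0  1  2  0  1  2  0  1  2  0  1  2
P-positions are exactly the n with G(n) = 0.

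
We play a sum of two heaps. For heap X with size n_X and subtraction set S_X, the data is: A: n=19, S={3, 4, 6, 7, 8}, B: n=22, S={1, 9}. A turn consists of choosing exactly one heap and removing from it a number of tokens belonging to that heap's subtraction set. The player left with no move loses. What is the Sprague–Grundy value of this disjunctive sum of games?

Heap A, S = {3, 4, 6, 7, 8}:
G(0) = 0
G(1) = mex{} = 0
G(2) = mex{} = 0
G(3) = mex{0} = 1
G(4) = mex{0,0} = 1
G(5) = mex{0,0} = 1
G(6) = mex{1,0,0} = 2
G(7) = mex{1,1,0,0} = 2
G(8) = mex{1,1,0,0,0} = 2
G(9) = mex{2,1,1,0,0} = 3
G(10) = mex{2,2,1,1,0} = 3
G(11) = mex{2,2,1,1,1} = 0
G(12) = mex{3,2,2,1,1} = 0
G(13) = mex{3,3,2,2,1} = 0
G(14) = mex{0,3,2,2,2} = 1
G(15) = mex{0,0,3,2,2} = 1
G(16) = mex{0,0,3,3,2} = 1
G(17) = mex{1,0,0,3,3} = 2
G(18) = mex{1,1,0,0,3} = 2
G(19) = mex{1,1,0,0,0} = 2
G_A(19) = 2.
Heap B, S = {1, 9}:
G(0) = 0
G(1) = mex{0} = 1
G(2) = mex{1} = 0
G(3) = mex{0} = 1
G(4) = mex{1} = 0
G(5) = mex{0} = 1
G(6) = mex{1} = 0
G(7) = mex{0} = 1
G(8) = mex{1} = 0
G(9) = mex{0,0} = 1
G(10) = mex{1,1} = 0
G(11) = mex{0,0} = 1
G(12) = mex{1,1} = 0
G(13) = mex{0,0} = 1
G(14) = mex{1,1} = 0
G(15) = mex{0,0} = 1
G(16) = mex{1,1} = 0
G(17) = mex{0,0} = 1
G(18) = mex{1,1} = 0
G(19) = mex{0,0} = 1
G(20) = mex{1,1} = 0
G(21) = mex{0,0} = 1
G(22) = mex{1,1} = 0
G_B(22) = 0.
Combined Grundy value = 2 ⊕ 0 = 2.

2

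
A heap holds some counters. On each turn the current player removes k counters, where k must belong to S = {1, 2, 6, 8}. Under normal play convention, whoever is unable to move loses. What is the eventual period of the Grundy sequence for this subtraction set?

n :  0  1  2  3  4  5  6  7  8  9 10 11 12 13 14 15 16
G :  0  1  2  0  1  2  3  0  1  2  0  1  2  3  0  1  2
G(n+7) = G(n) holds for n = 0,…,7 (a full window of length max(S) = 8), so the sequence is purely periodic with period 7.

7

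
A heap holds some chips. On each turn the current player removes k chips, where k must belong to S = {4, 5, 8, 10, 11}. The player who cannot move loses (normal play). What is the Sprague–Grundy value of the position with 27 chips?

n :  0  1  2  3  4  5  6  7  8  9 10 11 12 13 14 15 16 17 18 19 20 21 22 23 24 25 26 27
G :  0  0  0  0  1  1  1  1  2  2  2  2  3  3  3  0  0  0  0  1  1  1  1  2  2  2  2  3

3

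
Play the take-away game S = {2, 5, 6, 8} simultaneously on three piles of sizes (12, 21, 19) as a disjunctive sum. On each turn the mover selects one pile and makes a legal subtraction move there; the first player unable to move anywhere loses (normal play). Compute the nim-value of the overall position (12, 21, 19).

3

All piles use S = {2, 5, 6, 8}:
G(0) = 0
G(1) = mex{} = 0
G(2) = mex{0} = 1
G(3) = mex{0} = 1
G(4) = mex{1} = 0
G(5) = mex{1,0} = 2
G(6) = mex{0,0,0} = 1
G(7) = mex{2,1,0} = 3
G(8) = mex{1,1,1,0} = 2
G(9) = mex{3,0,1,0} = 2
G(10) = mex{2,2,0,1} = 3
G(11) = mex{2,1,2,1} = 0
G(12) = mex{3,3,1,0} = 2
G(13) = mex{0,2,3,2} = 1
G(14) = mex{2,2,2,1} = 0
G(15) = mex{1,3,2,3} = 0
G(16) = mex{0,0,3,2} = 1
G(17) = mex{0,2,0,2} = 1
G(18) = mex{1,1,2,3} = 0
G(19) = mex{1,0,1,0} = 2
G(20) = mex{0,0,0,2} = 1
G(21) = mex{2,1,0,1} = 3
Pile A: G(12) = 2.
Pile B: G(21) = 3.
Pile C: G(19) = 2.
Combined Grundy value = 2 ⊕ 3 ⊕ 2 = 3.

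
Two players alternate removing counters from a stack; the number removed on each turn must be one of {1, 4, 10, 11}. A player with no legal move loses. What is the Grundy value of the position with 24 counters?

n :  0  1  2  3  4  5  6  7  8  9 10 11 12 13 14 15 16 17 18 19 20 21 22 23 24
G :  0  1  0  1  2  0  1  0  1  2  3  2  3  4  0  1  2  3  2  0  1  0  1  2  3

3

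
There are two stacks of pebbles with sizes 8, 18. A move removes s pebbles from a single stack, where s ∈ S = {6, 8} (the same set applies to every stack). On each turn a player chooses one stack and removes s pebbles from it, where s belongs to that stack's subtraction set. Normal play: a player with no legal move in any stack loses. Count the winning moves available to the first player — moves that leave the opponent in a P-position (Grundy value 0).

3

All stacks use S = {6, 8}:
G(0) = 0
G(1) = mex{} = 0
G(2) = mex{} = 0
G(3) = mex{} = 0
G(4) = mex{} = 0
G(5) = mex{} = 0
G(6) = mex{0} = 1
G(7) = mex{0} = 1
G(8) = mex{0,0} = 1
G(9) = mex{0,0} = 1
G(10) = mex{0,0} = 1
G(11) = mex{0,0} = 1
G(12) = mex{1,0} = 2
G(13) = mex{1,0} = 2
G(14) = mex{1,1} = 0
G(15) = mex{1,1} = 0
G(16) = mex{1,1} = 0
G(17) = mex{1,1} = 0
G(18) = mex{2,1} = 0
Stack A: G(8) = 1.
Stack B: G(18) = 0.
Combined Grundy value = 1 ⊕ 0 = 1.
A winning move leaves total XOR = 0, i.e. changes one component's Grundy value g to g ⊕ X where X is the current total.
Stack A: need g' = 1⊕1 = 0. Options: 8−6→G=0, 8−8→G=0. Hits: 2.
Stack B: need g' = 0⊕1 = 1. Options: 18−6→G=2, 18−8→G=1. Hits: 1.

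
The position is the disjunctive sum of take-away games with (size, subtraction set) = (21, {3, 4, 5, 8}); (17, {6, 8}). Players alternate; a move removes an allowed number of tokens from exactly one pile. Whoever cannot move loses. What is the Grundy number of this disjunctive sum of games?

3

Pile A, S = {3, 4, 5, 8}:
G(0) = 0
G(1) = mex{} = 0
G(2) = mex{} = 0
G(3) = mex{0} = 1
G(4) = mex{0,0} = 1
G(5) = mex{0,0,0} = 1
G(6) = mex{1,0,0} = 2
G(7) = mex{1,1,0} = 2
G(8) = mex{1,1,1,0} = 2
G(9) = mex{2,1,1,0} = 3
G(10) = mex{2,2,1,0} = 3
G(11) = mex{2,2,2,1} = 0
G(12) = mex{3,2,2,1} = 0
G(13) = mex{3,3,2,1} = 0
G(14) = mex{0,3,3,2} = 1
G(15) = mex{0,0,3,2} = 1
G(16) = mex{0,0,0,2} = 1
G(17) = mex{1,0,0,3} = 2
G(18) = mex{1,1,0,3} = 2
G(19) = mex{1,1,1,0} = 2
G(20) = mex{2,1,1,0} = 3
G(21) = mex{2,2,1,0} = 3
G_A(21) = 3.
Pile B, S = {6, 8}:
G(0) = 0
G(1) = mex{} = 0
G(2) = mex{} = 0
G(3) = mex{} = 0
G(4) = mex{} = 0
G(5) = mex{} = 0
G(6) = mex{0} = 1
G(7) = mex{0} = 1
G(8) = mex{0,0} = 1
G(9) = mex{0,0} = 1
G(10) = mex{0,0} = 1
G(11) = mex{0,0} = 1
G(12) = mex{1,0} = 2
G(13) = mex{1,0} = 2
G(14) = mex{1,1} = 0
G(15) = mex{1,1} = 0
G(16) = mex{1,1} = 0
G(17) = mex{1,1} = 0
G_B(17) = 0.
Combined Grundy value = 3 ⊕ 0 = 3.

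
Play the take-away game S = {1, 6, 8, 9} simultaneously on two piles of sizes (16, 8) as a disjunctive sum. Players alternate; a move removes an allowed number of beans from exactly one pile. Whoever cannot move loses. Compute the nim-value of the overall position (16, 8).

3

All piles use S = {1, 6, 8, 9}:
G(0) = 0
G(1) = mex{0} = 1
G(2) = mex{1} = 0
G(3) = mex{0} = 1
G(4) = mex{1} = 0
G(5) = mex{0} = 1
G(6) = mex{1,0} = 2
G(7) = mex{2,1} = 0
G(8) = mex{0,0,0} = 1
G(9) = mex{1,1,1,0} = 2
G(10) = mex{2,0,0,1} = 3
G(11) = mex{3,1,1,0} = 2
G(12) = mex{2,2,0,1} = 3
G(13) = mex{3,0,1,0} = 2
G(14) = mex{2,1,2,1} = 0
G(15) = mex{0,2,0,2} = 1
G(16) = mex{1,3,1,0} = 2
Pile A: G(16) = 2.
Pile B: G(8) = 1.
Combined Grundy value = 2 ⊕ 1 = 3.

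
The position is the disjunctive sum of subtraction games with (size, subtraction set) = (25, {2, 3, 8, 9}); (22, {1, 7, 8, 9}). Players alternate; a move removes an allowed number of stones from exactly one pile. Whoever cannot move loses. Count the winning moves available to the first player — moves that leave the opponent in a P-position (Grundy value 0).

Pile A, S = {2, 3, 8, 9}:
n :  0  1  2  3  4  5  6  7  8  9 10 11 12 13 14 15 16 17 18 19 20 21 22 23 24 25
G :  0  0  1  1  2  0  0  1  1  2  2  0  0  1  1  2  0  0  1  1  2  2  0  0  1  1
G_A(25) = 1.
Pile B, S = {1, 7, 8, 9}:
G(0) = 0
G(1) = mex{0} = 1
G(2) = mex{1} = 0
G(3) = mex{0} = 1
G(4) = mex{1} = 0
G(5) = mex{0} = 1
G(6) = mex{1} = 0
G(7) = mex{0,0} = 1
G(8) = mex{1,1,0} = 2
G(9) = mex{2,0,1,0} = 3
G(10) = mex{3,1,0,1} = 2
G(11) = mex{2,0,1,0} = 3
G(12) = mex{3,1,0,1} = 2
G(13) = mex{2,0,1,0} = 3
G(14) = mex{3,1,0,1} = 2
G(15) = mex{2,2,1,0} = 3
G(16) = mex{3,3,2,1} = 0
G(17) = mex{0,2,3,2} = 1
G(18) = mex{1,3,2,3} = 0
G(19) = mex{0,2,3,2} = 1
G(20) = mex{1,3,2,3} = 0
G(21) = mex{0,2,3,2} = 1
G(22) = mex{1,3,2,3} = 0
G_B(22) = 0.
Combined Grundy value = 1 ⊕ 0 = 1.
A winning move leaves total XOR = 0, i.e. changes one component's Grundy value g to g ⊕ X where X is the current total.
Pile A: need g' = 1⊕1 = 0. Options: 25−2→G=0, 25−3→G=0, 25−8→G=0, 25−9→G=0. Hits: 4.
Pile B: need g' = 0⊕1 = 1. Options: 22−1→G=1, 22−7→G=3, 22−8→G=2, 22−9→G=3. Hits: 1.

5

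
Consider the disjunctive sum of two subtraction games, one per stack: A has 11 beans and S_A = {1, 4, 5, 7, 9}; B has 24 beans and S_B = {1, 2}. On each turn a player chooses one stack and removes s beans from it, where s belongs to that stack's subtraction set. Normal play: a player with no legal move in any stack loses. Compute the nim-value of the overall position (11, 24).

Stack A, S = {1, 4, 5, 7, 9}:
G(0) = 0
G(1) = mex{0} = 1
G(2) = mex{1} = 0
G(3) = mex{0} = 1
G(4) = mex{1,0} = 2
G(5) = mex{2,1,0} = 3
G(6) = mex{3,0,1} = 2
G(7) = mex{2,1,0,0} = 3
G(8) = mex{3,2,1,1} = 0
G(9) = mex{0,3,2,0,0} = 1
G(10) = mex{1,2,3,1,1} = 0
G(11) = mex{0,3,2,2,0} = 1
G_A(11) = 1.
Stack B, S = {1, 2}:
n :  0  1  2  3  4  5  6  7  8  9 10 11 12 13 14 15 16 17 18 19 20 21 22 23 24
G :  0  1  2  0  1  2  0  1  2  0  1  2  0  1  2  0  1  2  0  1  2  0  1  2  0
G_B(24) = 0.
Combined Grundy value = 1 ⊕ 0 = 1.

1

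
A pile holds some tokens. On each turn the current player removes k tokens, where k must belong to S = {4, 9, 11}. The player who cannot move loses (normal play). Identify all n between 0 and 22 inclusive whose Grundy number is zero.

0, 1, 2, 3, 8, 15, 16, 18, 21

n :  0  1  2  3  4  5  6  7  8  9 10 11 12 13 14 15 16 17 18 19 20 21 22
G :  0  0  0  0  1  1  1  1  0  2  2  2  1  3  3  0  0  2  0  1  1  0  1
P-positions are exactly the n with G(n) = 0.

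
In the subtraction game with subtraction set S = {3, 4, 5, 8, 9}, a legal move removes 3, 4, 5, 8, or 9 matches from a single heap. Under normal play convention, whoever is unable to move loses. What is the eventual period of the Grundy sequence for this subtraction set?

G(0) = 0
G(1) = mex{} = 0
G(2) = mex{} = 0
G(3) = mex{0} = 1
G(4) = mex{0,0} = 1
G(5) = mex{0,0,0} = 1
G(6) = mex{1,0,0} = 2
G(7) = mex{1,1,0} = 2
G(8) = mex{1,1,1,0} = 2
G(9) = mex{2,1,1,0,0} = 3
G(10) = mex{2,2,1,0,0} = 3
G(11) = mex{2,2,2,1,0} = 3
G(12) = mex{3,2,2,1,1} = 0
G(13) = mex{3,3,2,1,1} = 0
G(14) = mex{3,3,3,2,1} = 0
G(15) = mex{0,3,3,2,2} = 1
G(16) = mex{0,0,3,2,2} = 1
G(17) = mex{0,0,0,3,2} = 1
G(18) = mex{1,0,0,3,3} = 2
G(19) = mex{1,1,0,3,3} = 2
G(20) = mex{1,1,1,0,3} = 2
G(21) = mex{2,1,1,0,0} = 3
G(22) = mex{2,2,1,0,0} = 3
G(23) = mex{2,2,2,1,0} = 3
G(24) = mex{3,2,2,1,1} = 0
G(25) = mex{3,3,2,1,1} = 0
G(n+12) = G(n) holds for n = 0,…,8 (a full window of length max(S) = 9), so the sequence is purely periodic with period 12.

12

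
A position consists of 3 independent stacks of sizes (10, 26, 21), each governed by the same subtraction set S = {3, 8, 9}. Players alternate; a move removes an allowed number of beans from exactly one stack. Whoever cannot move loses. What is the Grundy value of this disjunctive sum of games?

All stacks use S = {3, 8, 9}:
n :  0  1  2  3  4  5  6  7  8  9 10 11 12 13 14 15 16 17 18 19 20 21 22 23 24 25 26
G :  0  0  0  1  1  1  0  0  2  1  1  3  0  0  2  1  1  0  0  0  1  1  1  0  0  2  1
Stack A: G(10) = 1.
Stack B: G(26) = 1.
Stack C: G(21) = 1.
Combined Grundy value = 1 ⊕ 1 ⊕ 1 = 1.

1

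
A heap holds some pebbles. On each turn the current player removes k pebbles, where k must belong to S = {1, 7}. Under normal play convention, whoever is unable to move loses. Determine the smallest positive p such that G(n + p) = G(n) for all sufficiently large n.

2

n :  0  1  2  3  4  5  6  7  8  9 10 11 12 13 14
G :  0  1  0  1  0  1  0  1  0  1  0  1  0  1  0
G(n+2) = G(n) holds for n = 0,…,6 (a full window of length max(S) = 7), so the sequence is purely periodic with period 2.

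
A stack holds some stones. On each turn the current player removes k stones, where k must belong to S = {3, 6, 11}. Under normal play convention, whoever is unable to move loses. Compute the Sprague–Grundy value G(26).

1

G(0) = 0
G(1) = mex{} = 0
G(2) = mex{} = 0
G(3) = mex{0} = 1
G(4) = mex{0} = 1
G(5) = mex{0} = 1
G(6) = mex{1,0} = 2
G(7) = mex{1,0} = 2
G(8) = mex{1,0} = 2
G(9) = mex{2,1} = 0
G(10) = mex{2,1} = 0
G(11) = mex{2,1,0} = 3
G(12) = mex{0,2,0} = 1
G(13) = mex{0,2,0} = 1
G(14) = mex{3,2,1} = 0
G(15) = mex{1,0,1} = 2
G(16) = mex{1,0,1} = 2
G(17) = mex{0,3,2} = 1
G(18) = mex{2,1,2} = 0
G(19) = mex{2,1,2} = 0
G(20) = mex{1,0,0} = 2
G(21) = mex{0,2,0} = 1
G(22) = mex{0,2,3} = 1
G(23) = mex{2,1,1} = 0
G(24) = mex{1,0,1} = 2
G(25) = mex{1,0,0} = 2
G(26) = mex{0,2,2} = 1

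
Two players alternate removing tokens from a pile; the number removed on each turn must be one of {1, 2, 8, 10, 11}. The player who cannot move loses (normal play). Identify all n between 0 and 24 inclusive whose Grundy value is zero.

G(0) = 0
G(1) = mex{0} = 1
G(2) = mex{1,0} = 2
G(3) = mex{2,1} = 0
G(4) = mex{0,2} = 1
G(5) = mex{1,0} = 2
G(6) = mex{2,1} = 0
G(7) = mex{0,2} = 1
G(8) = mex{1,0,0} = 2
G(9) = mex{2,1,1} = 0
G(10) = mex{0,2,2,0} = 1
G(11) = mex{1,0,0,1,0} = 2
G(12) = mex{2,1,1,2,1} = 0
G(13) = mex{0,2,2,0,2} = 1
G(14) = mex{1,0,0,1,0} = 2
G(15) = mex{2,1,1,2,1} = 0
G(16) = mex{0,2,2,0,2} = 1
G(17) = mex{1,0,0,1,0} = 2
G(18) = mex{2,1,1,2,1} = 0
G(19) = mex{0,2,2,0,2} = 1
G(20) = mex{1,0,0,1,0} = 2
G(21) = mex{2,1,1,2,1} = 0
G(22) = mex{0,2,2,0,2} = 1
G(23) = mex{1,0,0,1,0} = 2
G(24) = mex{2,1,1,2,1} = 0
P-positions are exactly the n with G(n) = 0.

0, 3, 6, 9, 12, 15, 18, 21, 24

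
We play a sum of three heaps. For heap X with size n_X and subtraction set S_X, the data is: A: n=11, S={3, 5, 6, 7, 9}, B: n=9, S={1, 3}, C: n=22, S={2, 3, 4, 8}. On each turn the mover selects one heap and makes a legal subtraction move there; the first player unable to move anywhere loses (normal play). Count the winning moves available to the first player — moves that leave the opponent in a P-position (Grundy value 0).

0

Heap A, S = {3, 5, 6, 7, 9}:
n :  0  1  2  3  4  5  6  7  8  9 10 11
G :  0  0  0  1  1  1  2  2  2  3  3  3
G_A(11) = 3.
Heap B, S = {1, 3}:
n : 0 1 2 3 4 5 6 7 8 9
G : 0 1 0 1 0 1 0 1 0 1
G_B(9) = 1.
Heap C, S = {2, 3, 4, 8}:
G(0) = 0
G(1) = mex{} = 0
G(2) = mex{0} = 1
G(3) = mex{0,0} = 1
G(4) = mex{1,0,0} = 2
G(5) = mex{1,1,0} = 2
G(6) = mex{2,1,1} = 0
G(7) = mex{2,2,1} = 0
G(8) = mex{0,2,2,0} = 1
G(9) = mex{0,0,2,0} = 1
G(10) = mex{1,0,0,1} = 2
G(11) = mex{1,1,0,1} = 2
G(12) = mex{2,1,1,2} = 0
G(13) = mex{2,2,1,2} = 0
G(14) = mex{0,2,2,0} = 1
G(15) = mex{0,0,2,0} = 1
G(16) = mex{1,0,0,1} = 2
G(17) = mex{1,1,0,1} = 2
G(18) = mex{2,1,1,2} = 0
G(19) = mex{2,2,1,2} = 0
G(20) = mex{0,2,2,0} = 1
G(21) = mex{0,0,2,0} = 1
G(22) = mex{1,0,0,1} = 2
G_C(22) = 2.
Combined Grundy value = 3 ⊕ 1 ⊕ 2 = 0.
A winning move leaves total XOR = 0, i.e. changes one component's Grundy value g to g ⊕ X where X is the current total.
Heap A: target g' = 3⊕0 = 3, but every legal move changes the Grundy value (mex property), so 0 moves.
Heap B: target g' = 1⊕0 = 1, but every legal move changes the Grundy value (mex property), so 0 moves.
Heap C: target g' = 2⊕0 = 2, but every legal move changes the Grundy value (mex property), so 0 moves.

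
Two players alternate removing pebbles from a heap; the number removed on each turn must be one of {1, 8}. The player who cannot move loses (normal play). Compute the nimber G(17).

n :  0  1  2  3  4  5  6  7  8  9 10 11 12 13 14 15 16 17
G :  0  1  0  1  0  1  0  1  2  0  1  0  1  0  1  0  1  2

2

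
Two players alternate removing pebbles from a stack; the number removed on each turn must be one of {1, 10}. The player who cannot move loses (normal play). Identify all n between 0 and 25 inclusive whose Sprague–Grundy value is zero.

G(0) = 0
G(1) = mex{0} = 1
G(2) = mex{1} = 0
G(3) = mex{0} = 1
G(4) = mex{1} = 0
G(5) = mex{0} = 1
G(6) = mex{1} = 0
G(7) = mex{0} = 1
G(8) = mex{1} = 0
G(9) = mex{0} = 1
G(10) = mex{1,0} = 2
G(11) = mex{2,1} = 0
G(12) = mex{0,0} = 1
G(13) = mex{1,1} = 0
G(14) = mex{0,0} = 1
G(15) = mex{1,1} = 0
G(16) = mex{0,0} = 1
G(17) = mex{1,1} = 0
G(18) = mex{0,0} = 1
G(19) = mex{1,1} = 0
G(20) = mex{0,2} = 1
G(21) = mex{1,0} = 2
G(22) = mex{2,1} = 0
G(23) = mex{0,0} = 1
G(24) = mex{1,1} = 0
G(25) = mex{0,0} = 1
P-positions are exactly the n with G(n) = 0.

0, 2, 4, 6, 8, 11, 13, 15, 17, 19, 22, 24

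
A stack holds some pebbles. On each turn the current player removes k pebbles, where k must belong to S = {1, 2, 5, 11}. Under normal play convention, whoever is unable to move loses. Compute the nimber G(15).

0

n :  0  1  2  3  4  5  6  7  8  9 10 11 12 13 14 15
G :  0  1  2  0  1  2  0  1  2  0  1  2  0  1  2  0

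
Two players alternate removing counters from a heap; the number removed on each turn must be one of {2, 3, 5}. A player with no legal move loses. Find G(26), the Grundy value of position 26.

G(0) = 0
G(1) = mex{} = 0
G(2) = mex{0} = 1
G(3) = mex{0,0} = 1
G(4) = mex{1,0} = 2
G(5) = mex{1,1,0} = 2
G(6) = mex{2,1,0} = 3
G(7) = mex{2,2,1} = 0
G(8) = mex{3,2,1} = 0
G(9) = mex{0,3,2} = 1
G(10) = mex{0,0,2} = 1
G(11) = mex{1,0,3} = 2
G(12) = mex{1,1,0} = 2
G(13) = mex{2,1,0} = 3
G(14) = mex{2,2,1} = 0
G(15) = mex{3,2,1} = 0
G(16) = mex{0,3,2} = 1
G(17) = mex{0,0,2} = 1
G(18) = mex{1,0,3} = 2
G(19) = mex{1,1,0} = 2
G(20) = mex{2,1,0} = 3
G(21) = mex{2,2,1} = 0
G(22) = mex{3,2,1} = 0
G(23) = mex{0,3,2} = 1
G(24) = mex{0,0,2} = 1
G(25) = mex{1,0,3} = 2
G(26) = mex{1,1,0} = 2

2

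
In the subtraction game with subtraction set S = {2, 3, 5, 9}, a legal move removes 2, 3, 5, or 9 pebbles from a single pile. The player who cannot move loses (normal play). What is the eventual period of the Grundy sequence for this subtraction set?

G(0) = 0
G(1) = mex{} = 0
G(2) = mex{0} = 1
G(3) = mex{0,0} = 1
G(4) = mex{1,0} = 2
G(5) = mex{1,1,0} = 2
G(6) = mex{2,1,0} = 3
G(7) = mex{2,2,1} = 0
G(8) = mex{3,2,1} = 0
G(9) = mex{0,3,2,0} = 1
G(10) = mex{0,0,2,0} = 1
G(11) = mex{1,0,3,1} = 2
G(12) = mex{1,1,0,1} = 2
G(13) = mex{2,1,0,2} = 3
G(14) = mex{2,2,1,2} = 0
G(15) = mex{3,2,1,3} = 0
G(16) = mex{0,3,2,0} = 1
G(17) = mex{0,0,2,0} = 1
G(n+7) = G(n) holds for n = 0,…,8 (a full window of length max(S) = 9), so the sequence is purely periodic with period 7.

7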